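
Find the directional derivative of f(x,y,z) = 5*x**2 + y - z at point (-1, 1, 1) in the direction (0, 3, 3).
0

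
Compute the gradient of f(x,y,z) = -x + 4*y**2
(-1, 8*y, 0)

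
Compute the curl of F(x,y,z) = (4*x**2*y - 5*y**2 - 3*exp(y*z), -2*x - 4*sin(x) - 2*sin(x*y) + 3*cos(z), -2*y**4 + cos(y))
(-8*y**3 - sin(y) + 3*sin(z), -3*y*exp(y*z), -4*x**2 - 2*y*cos(x*y) + 10*y + 3*z*exp(y*z) - 4*cos(x) - 2)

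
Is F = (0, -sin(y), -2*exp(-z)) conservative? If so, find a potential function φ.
Yes, F is conservative. φ = cos(y) + 2*exp(-z)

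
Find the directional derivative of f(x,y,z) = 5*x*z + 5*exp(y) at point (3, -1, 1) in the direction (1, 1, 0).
5*sqrt(2)*(1 + E)*exp(-1)/2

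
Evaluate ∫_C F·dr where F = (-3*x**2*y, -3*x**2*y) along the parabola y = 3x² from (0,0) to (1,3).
-54/5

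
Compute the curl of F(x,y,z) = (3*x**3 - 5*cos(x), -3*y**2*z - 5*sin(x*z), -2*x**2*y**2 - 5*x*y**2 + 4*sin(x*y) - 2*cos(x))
(-4*x**2*y - 10*x*y + 4*x*cos(x*y) + 5*x*cos(x*z) + 3*y**2, 4*x*y**2 + 5*y**2 - 4*y*cos(x*y) - 2*sin(x), -5*z*cos(x*z))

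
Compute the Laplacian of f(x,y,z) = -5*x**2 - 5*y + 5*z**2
0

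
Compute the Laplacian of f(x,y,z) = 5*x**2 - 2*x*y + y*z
10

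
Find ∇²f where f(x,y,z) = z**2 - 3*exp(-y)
2 - 3*exp(-y)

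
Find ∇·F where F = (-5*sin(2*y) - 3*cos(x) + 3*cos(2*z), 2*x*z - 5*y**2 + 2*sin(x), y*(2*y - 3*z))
-13*y + 3*sin(x)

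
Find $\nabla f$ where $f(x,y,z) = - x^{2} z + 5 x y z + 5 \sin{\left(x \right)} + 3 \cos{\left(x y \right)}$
(-2*x*z + 5*y*z - 3*y*sin(x*y) + 5*cos(x), x*(5*z - 3*sin(x*y)), x*(-x + 5*y))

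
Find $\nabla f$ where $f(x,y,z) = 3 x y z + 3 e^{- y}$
(3*y*z, 3*x*z - 3*exp(-y), 3*x*y)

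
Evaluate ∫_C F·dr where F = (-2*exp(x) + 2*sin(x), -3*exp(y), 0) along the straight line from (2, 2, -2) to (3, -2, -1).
-2*exp(3) + 2*cos(2) - 3*exp(-2) - 2*cos(3) + 5*exp(2)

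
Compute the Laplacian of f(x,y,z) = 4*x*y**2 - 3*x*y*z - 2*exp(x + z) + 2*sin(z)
8*x - 4*exp(x + z) - 2*sin(z)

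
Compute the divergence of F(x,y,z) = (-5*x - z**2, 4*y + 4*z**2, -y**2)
-1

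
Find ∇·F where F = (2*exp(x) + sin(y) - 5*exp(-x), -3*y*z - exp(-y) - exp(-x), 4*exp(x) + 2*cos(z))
-3*z + 2*exp(x) - 2*sin(z) + exp(-y) + 5*exp(-x)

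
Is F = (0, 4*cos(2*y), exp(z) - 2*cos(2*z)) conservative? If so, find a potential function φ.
Yes, F is conservative. φ = exp(z) + 2*sin(2*y) - sin(2*z)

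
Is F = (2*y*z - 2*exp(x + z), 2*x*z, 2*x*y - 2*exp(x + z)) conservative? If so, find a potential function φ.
Yes, F is conservative. φ = 2*x*y*z - 2*exp(x + z)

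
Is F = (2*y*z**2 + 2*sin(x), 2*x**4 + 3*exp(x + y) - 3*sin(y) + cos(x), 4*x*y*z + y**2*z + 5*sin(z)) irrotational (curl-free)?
No, ∇×F = (2*z*(2*x + y), 0, 8*x**3 - 2*z**2 + 3*exp(x + y) - sin(x))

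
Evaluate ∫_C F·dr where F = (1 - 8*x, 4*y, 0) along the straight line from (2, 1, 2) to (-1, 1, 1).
9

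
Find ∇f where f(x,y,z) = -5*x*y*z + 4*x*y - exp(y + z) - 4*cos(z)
(y*(4 - 5*z), -5*x*z + 4*x - exp(y + z), -5*x*y - exp(y + z) + 4*sin(z))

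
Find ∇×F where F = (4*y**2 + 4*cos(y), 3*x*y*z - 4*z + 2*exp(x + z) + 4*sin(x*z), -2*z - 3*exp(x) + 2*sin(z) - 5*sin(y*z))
(-3*x*y - 4*x*cos(x*z) - 5*z*cos(y*z) - 2*exp(x + z) + 4, 3*exp(x), 3*y*z - 8*y + 4*z*cos(x*z) + 2*exp(x + z) + 4*sin(y))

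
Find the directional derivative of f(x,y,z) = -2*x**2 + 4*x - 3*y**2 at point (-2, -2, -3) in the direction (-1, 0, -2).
-12*sqrt(5)/5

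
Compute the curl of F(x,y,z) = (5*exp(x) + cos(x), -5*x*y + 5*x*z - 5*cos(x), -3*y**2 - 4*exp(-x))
(-5*x - 6*y, -4*exp(-x), -5*y + 5*z + 5*sin(x))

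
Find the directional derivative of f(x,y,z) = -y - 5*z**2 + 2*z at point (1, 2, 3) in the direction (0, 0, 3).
-28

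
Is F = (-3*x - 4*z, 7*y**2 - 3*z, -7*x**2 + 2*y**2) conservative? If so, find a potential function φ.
No, ∇×F = (4*y + 3, 14*x - 4, 0) ≠ 0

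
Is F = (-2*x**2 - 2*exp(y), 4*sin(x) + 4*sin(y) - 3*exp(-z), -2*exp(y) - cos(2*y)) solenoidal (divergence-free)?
No, ∇·F = -4*x + 4*cos(y)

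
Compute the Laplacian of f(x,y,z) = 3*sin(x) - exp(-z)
-3*sin(x) - exp(-z)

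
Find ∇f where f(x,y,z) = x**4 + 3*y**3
(4*x**3, 9*y**2, 0)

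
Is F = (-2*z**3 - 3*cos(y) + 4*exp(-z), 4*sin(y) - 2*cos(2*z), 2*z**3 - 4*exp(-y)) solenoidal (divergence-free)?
No, ∇·F = 6*z**2 + 4*cos(y)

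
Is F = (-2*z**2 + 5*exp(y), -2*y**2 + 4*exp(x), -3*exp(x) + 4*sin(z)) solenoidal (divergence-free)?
No, ∇·F = -4*y + 4*cos(z)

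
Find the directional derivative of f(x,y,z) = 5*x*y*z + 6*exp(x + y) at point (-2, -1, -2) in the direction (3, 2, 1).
5*sqrt(14)*(3 + 8*exp(3))*exp(-3)/7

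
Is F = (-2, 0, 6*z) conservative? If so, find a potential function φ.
Yes, F is conservative. φ = -2*x + 3*z**2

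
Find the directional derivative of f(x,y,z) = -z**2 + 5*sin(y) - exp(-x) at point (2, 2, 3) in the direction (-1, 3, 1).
sqrt(11)*(3*(5*cos(2) - 2)*exp(2) - 1)*exp(-2)/11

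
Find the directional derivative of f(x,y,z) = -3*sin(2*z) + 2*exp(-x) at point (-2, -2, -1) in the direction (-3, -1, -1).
6*sqrt(11)*(cos(2) + exp(2))/11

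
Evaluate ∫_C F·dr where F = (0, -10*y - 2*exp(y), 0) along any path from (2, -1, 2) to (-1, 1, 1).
-4*sinh(1)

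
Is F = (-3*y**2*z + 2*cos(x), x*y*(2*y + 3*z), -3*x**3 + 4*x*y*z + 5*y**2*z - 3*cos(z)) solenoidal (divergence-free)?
No, ∇·F = 8*x*y + 3*x*z + 5*y**2 - 2*sin(x) + 3*sin(z)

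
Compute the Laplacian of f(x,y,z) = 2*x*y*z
0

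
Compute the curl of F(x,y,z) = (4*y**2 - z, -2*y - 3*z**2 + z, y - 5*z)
(6*z, -1, -8*y)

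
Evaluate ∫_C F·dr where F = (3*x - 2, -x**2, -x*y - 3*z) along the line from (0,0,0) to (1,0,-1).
-2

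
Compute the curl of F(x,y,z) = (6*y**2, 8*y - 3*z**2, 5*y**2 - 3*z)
(10*y + 6*z, 0, -12*y)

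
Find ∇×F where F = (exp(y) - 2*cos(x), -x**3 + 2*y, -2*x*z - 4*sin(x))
(0, 2*z + 4*cos(x), -3*x**2 - exp(y))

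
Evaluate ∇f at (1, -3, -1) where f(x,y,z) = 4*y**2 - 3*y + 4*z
(0, -27, 4)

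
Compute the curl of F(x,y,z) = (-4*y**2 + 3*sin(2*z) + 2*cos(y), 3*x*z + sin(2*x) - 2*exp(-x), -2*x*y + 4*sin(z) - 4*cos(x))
(-5*x, 2*y - 4*sin(x) + 6*cos(2*z), 8*y + 3*z + 2*sin(y) + 2*cos(2*x) + 2*exp(-x))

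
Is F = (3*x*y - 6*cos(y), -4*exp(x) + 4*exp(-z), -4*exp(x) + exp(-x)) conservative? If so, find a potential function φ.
No, ∇×F = (4*exp(-z), 4*exp(x) + exp(-x), -3*x - 4*exp(x) - 6*sin(y)) ≠ 0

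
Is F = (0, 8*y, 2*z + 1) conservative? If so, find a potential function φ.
Yes, F is conservative. φ = 4*y**2 + z**2 + z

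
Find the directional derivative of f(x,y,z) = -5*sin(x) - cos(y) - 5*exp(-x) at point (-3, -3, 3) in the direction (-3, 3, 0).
sqrt(2)*(-5*exp(3) + 5*cos(3) - sin(3))/2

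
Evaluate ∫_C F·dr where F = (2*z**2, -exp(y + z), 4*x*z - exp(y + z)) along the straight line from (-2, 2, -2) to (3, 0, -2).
41 - exp(-2)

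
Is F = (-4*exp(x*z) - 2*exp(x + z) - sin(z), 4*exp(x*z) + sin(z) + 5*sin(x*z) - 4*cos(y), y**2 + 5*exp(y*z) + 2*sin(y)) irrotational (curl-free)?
No, ∇×F = (-4*x*exp(x*z) - 5*x*cos(x*z) + 2*y + 5*z*exp(y*z) + 2*cos(y) - cos(z), -4*x*exp(x*z) - 2*exp(x + z) - cos(z), z*(4*exp(x*z) + 5*cos(x*z)))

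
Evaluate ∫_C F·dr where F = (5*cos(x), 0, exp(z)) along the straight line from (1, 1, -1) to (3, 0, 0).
-5*sin(1) - exp(-1) + 5*sin(3) + 1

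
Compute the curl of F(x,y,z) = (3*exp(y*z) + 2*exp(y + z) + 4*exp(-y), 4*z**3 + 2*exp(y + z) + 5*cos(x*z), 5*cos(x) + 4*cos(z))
(5*x*sin(x*z) - 12*z**2 - 2*exp(y + z), 3*y*exp(y*z) + 2*exp(y + z) + 5*sin(x), -3*z*exp(y*z) - 5*z*sin(x*z) - 2*exp(y + z) + 4*exp(-y))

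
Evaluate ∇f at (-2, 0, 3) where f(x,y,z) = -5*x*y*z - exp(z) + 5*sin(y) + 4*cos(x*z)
(12*sin(6), 35, -exp(3) - 8*sin(6))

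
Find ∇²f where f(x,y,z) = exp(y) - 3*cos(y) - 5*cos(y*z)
5*y**2*cos(y*z) + 5*z**2*cos(y*z) + exp(y) + 3*cos(y)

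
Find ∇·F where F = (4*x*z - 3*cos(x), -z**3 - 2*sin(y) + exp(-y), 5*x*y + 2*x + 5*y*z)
5*y + 4*z + 3*sin(x) - 2*cos(y) - exp(-y)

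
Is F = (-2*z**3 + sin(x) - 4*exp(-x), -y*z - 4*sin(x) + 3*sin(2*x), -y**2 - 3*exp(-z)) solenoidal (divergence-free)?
No, ∇·F = -z + cos(x) + 3*exp(-z) + 4*exp(-x)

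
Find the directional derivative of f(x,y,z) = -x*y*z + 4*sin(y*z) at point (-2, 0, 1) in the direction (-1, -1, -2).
-sqrt(6)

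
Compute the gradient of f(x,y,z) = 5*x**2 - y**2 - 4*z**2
(10*x, -2*y, -8*z)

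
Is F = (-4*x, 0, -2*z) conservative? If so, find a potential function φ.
Yes, F is conservative. φ = -2*x**2 - z**2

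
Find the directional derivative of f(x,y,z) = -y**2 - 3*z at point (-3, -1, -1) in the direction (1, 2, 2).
-2/3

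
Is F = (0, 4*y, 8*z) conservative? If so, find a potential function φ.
Yes, F is conservative. φ = 2*y**2 + 4*z**2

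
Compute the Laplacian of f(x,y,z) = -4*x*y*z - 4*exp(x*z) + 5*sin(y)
-4*x**2*exp(x*z) - 4*z**2*exp(x*z) - 5*sin(y)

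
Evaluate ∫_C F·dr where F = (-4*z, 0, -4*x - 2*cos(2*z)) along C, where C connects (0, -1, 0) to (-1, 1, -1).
-4 + sin(2)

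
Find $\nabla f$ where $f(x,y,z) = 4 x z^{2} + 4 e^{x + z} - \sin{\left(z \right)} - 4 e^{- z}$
(4*z**2 + 4*exp(x + z), 0, 8*x*z + 4*exp(x + z) - cos(z) + 4*exp(-z))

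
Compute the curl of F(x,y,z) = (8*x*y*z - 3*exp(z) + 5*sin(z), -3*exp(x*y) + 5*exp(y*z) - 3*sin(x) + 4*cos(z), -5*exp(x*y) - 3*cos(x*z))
(-5*x*exp(x*y) - 5*y*exp(y*z) + 4*sin(z), 8*x*y + 5*y*exp(x*y) - 3*z*sin(x*z) - 3*exp(z) + 5*cos(z), -8*x*z - 3*y*exp(x*y) - 3*cos(x))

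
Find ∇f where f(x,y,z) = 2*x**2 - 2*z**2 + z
(4*x, 0, 1 - 4*z)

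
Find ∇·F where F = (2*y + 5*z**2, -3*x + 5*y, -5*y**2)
5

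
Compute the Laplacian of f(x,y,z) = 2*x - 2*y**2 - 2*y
-4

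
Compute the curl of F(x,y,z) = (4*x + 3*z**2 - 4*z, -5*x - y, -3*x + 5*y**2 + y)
(10*y + 1, 6*z - 1, -5)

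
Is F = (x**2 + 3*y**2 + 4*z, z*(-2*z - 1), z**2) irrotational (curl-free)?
No, ∇×F = (4*z + 1, 4, -6*y)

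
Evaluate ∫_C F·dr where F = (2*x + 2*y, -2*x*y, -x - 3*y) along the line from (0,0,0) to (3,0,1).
15/2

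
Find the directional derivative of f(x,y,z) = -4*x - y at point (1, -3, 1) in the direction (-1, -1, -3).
5*sqrt(11)/11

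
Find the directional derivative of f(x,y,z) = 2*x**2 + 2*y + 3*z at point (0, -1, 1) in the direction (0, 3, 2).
12*sqrt(13)/13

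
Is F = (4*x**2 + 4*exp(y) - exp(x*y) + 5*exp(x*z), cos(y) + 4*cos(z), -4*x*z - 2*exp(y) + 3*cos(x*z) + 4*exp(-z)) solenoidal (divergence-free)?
No, ∇·F = -3*x*sin(x*z) + 4*x - y*exp(x*y) + 5*z*exp(x*z) - sin(y) - 4*exp(-z)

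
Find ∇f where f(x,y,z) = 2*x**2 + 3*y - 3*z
(4*x, 3, -3)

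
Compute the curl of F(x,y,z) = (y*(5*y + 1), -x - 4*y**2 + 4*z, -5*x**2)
(-4, 10*x, -10*y - 2)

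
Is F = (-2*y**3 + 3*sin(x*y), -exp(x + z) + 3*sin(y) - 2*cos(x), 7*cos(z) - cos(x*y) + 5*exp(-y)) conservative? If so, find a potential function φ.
No, ∇×F = (x*sin(x*y) + exp(x + z) - 5*exp(-y), -y*sin(x*y), -3*x*cos(x*y) + 6*y**2 - exp(x + z) + 2*sin(x)) ≠ 0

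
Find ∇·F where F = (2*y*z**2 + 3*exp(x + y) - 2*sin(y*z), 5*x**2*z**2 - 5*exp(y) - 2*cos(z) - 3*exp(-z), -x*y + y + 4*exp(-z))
-5*exp(y) + 3*exp(x + y) - 4*exp(-z)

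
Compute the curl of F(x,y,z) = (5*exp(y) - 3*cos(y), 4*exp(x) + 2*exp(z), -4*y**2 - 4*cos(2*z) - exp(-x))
(-8*y - 2*exp(z), -exp(-x), 4*exp(x) - 5*exp(y) - 3*sin(y))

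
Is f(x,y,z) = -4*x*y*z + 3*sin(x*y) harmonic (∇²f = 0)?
No, ∇²f = -3*(x**2 + y**2)*sin(x*y)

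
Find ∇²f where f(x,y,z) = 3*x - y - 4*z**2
-8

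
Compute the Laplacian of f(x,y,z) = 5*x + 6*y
0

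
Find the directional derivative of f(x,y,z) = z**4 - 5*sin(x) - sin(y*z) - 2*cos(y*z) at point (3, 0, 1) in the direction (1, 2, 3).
5*sqrt(14)*(2 - cos(3))/14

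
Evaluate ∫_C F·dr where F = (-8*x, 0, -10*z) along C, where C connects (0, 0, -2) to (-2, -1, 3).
-41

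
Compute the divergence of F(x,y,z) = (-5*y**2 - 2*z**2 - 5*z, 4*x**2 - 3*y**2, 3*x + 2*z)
2 - 6*y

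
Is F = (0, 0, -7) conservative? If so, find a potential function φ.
Yes, F is conservative. φ = -7*z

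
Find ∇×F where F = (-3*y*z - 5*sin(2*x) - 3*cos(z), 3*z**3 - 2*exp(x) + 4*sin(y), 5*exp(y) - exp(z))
(-9*z**2 + 5*exp(y), -3*y + 3*sin(z), 3*z - 2*exp(x))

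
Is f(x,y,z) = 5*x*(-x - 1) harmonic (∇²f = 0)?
No, ∇²f = -10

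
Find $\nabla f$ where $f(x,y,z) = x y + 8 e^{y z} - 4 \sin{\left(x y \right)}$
(y*(1 - 4*cos(x*y)), -4*x*cos(x*y) + x + 8*z*exp(y*z), 8*y*exp(y*z))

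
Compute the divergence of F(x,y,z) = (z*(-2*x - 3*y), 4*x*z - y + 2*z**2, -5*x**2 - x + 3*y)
-2*z - 1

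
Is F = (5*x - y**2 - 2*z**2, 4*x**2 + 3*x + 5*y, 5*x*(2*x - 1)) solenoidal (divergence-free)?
No, ∇·F = 10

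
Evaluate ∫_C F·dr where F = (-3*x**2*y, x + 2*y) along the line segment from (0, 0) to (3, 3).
-189/4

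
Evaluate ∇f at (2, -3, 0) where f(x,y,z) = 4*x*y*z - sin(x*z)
(0, 0, -26)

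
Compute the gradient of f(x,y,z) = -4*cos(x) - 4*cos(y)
(4*sin(x), 4*sin(y), 0)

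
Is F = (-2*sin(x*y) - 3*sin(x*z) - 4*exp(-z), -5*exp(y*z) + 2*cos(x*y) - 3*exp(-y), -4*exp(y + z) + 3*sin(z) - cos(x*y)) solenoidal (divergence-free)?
No, ∇·F = -2*x*sin(x*y) - 2*y*cos(x*y) - 5*z*exp(y*z) - 3*z*cos(x*z) - 4*exp(y + z) + 3*cos(z) + 3*exp(-y)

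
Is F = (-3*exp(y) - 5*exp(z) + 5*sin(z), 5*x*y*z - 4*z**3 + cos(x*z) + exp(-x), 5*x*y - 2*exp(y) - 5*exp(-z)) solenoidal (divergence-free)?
No, ∇·F = 5*x*z + 5*exp(-z)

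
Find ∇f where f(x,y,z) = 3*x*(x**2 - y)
(9*x**2 - 3*y, -3*x, 0)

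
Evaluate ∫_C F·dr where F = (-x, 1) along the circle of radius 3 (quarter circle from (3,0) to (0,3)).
15/2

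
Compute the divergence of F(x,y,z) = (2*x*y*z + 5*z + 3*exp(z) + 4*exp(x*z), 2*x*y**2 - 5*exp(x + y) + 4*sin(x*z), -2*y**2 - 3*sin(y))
4*x*y + 2*y*z + 4*z*exp(x*z) - 5*exp(x + y)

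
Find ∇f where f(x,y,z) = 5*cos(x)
(-5*sin(x), 0, 0)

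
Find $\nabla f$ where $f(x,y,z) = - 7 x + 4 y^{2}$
(-7, 8*y, 0)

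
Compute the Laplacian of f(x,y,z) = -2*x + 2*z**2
4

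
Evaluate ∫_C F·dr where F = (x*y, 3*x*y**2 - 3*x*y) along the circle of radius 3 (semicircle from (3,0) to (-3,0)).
-54 + 243*pi/8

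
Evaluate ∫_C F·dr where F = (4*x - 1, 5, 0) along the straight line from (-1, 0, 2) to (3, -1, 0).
7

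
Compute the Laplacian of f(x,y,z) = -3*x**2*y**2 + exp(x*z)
x**2*exp(x*z) - 6*x**2 - 6*y**2 + z**2*exp(x*z)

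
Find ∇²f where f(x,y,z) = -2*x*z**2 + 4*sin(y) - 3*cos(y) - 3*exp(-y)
-4*x - 4*sin(y) + 3*cos(y) - 3*exp(-y)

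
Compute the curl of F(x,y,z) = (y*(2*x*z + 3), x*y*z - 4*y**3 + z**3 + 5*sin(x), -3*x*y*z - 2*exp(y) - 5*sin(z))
(-x*y - 3*x*z - 3*z**2 - 2*exp(y), y*(2*x + 3*z), -2*x*z + y*z + 5*cos(x) - 3)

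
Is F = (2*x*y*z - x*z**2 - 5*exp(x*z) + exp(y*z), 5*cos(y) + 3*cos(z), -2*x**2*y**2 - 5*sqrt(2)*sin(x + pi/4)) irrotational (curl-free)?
No, ∇×F = (-4*x**2*y + 3*sin(z), 4*x*y**2 + 2*x*y - 2*x*z - 5*x*exp(x*z) + y*exp(y*z) + 5*sqrt(2)*cos(x + pi/4), z*(-2*x - exp(y*z)))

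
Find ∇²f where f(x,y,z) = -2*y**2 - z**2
-6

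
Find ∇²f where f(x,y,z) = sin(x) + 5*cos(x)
-sin(x) - 5*cos(x)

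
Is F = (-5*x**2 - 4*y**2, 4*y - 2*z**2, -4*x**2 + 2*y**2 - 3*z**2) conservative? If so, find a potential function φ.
No, ∇×F = (4*y + 4*z, 8*x, 8*y) ≠ 0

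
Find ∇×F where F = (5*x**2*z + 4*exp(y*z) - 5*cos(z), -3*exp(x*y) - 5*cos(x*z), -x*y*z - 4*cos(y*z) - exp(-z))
(-x*z - 5*x*sin(x*z) + 4*z*sin(y*z), 5*x**2 + y*z + 4*y*exp(y*z) + 5*sin(z), -3*y*exp(x*y) - 4*z*exp(y*z) + 5*z*sin(x*z))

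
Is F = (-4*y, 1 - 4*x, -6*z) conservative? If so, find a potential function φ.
Yes, F is conservative. φ = -4*x*y + y - 3*z**2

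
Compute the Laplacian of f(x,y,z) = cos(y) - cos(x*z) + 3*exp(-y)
x**2*cos(x*z) + z**2*cos(x*z) - cos(y) + 3*exp(-y)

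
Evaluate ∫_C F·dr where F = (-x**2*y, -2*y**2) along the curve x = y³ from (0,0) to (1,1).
-29/30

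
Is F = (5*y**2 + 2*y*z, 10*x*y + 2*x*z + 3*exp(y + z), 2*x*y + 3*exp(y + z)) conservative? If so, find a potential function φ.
Yes, F is conservative. φ = 5*x*y**2 + 2*x*y*z + 3*exp(y + z)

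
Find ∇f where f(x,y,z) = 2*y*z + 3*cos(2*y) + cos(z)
(0, 2*z - 6*sin(2*y), 2*y - sin(z))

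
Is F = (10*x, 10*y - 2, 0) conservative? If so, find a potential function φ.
Yes, F is conservative. φ = 5*x**2 + 5*y**2 - 2*y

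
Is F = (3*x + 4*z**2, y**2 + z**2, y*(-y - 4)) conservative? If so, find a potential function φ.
No, ∇×F = (-2*y - 2*z - 4, 8*z, 0) ≠ 0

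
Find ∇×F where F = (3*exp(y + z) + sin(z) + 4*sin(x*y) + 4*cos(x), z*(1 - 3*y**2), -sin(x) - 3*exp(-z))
(3*y**2 - 1, 3*exp(y + z) + cos(x) + cos(z), -4*x*cos(x*y) - 3*exp(y + z))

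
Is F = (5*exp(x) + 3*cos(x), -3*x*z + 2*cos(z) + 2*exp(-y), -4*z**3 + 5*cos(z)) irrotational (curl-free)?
No, ∇×F = (3*x + 2*sin(z), 0, -3*z)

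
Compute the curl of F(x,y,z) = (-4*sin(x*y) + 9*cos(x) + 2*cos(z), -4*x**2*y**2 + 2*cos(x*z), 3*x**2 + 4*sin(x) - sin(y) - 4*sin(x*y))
(2*x*sin(x*z) - 4*x*cos(x*y) - cos(y), -6*x + 4*y*cos(x*y) - 2*sin(z) - 4*cos(x), -8*x*y**2 + 4*x*cos(x*y) - 2*z*sin(x*z))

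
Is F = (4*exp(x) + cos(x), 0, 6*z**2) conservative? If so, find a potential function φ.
Yes, F is conservative. φ = 2*z**3 + 4*exp(x) + sin(x)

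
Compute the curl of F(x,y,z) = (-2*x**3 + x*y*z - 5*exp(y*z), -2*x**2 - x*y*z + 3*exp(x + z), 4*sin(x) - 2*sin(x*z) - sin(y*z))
(x*y - z*cos(y*z) - 3*exp(x + z), x*y - 5*y*exp(y*z) + 2*z*cos(x*z) - 4*cos(x), -x*z - 4*x - y*z + 5*z*exp(y*z) + 3*exp(x + z))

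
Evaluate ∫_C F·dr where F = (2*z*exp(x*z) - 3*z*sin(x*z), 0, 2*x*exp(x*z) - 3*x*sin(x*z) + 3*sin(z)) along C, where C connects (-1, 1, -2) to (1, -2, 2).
0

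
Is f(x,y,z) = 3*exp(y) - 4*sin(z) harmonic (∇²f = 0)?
No, ∇²f = 3*exp(y) + 4*sin(z)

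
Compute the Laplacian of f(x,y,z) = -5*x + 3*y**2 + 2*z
6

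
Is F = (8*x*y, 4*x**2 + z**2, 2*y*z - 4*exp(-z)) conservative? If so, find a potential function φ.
Yes, F is conservative. φ = 4*x**2*y + y*z**2 + 4*exp(-z)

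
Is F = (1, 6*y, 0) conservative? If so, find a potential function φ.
Yes, F is conservative. φ = x + 3*y**2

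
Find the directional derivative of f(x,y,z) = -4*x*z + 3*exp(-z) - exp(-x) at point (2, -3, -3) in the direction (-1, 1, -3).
sqrt(11)*(-1 + 12*exp(2) + 9*exp(5))*exp(-2)/11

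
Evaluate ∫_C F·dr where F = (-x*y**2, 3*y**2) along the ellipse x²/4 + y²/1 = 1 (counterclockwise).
0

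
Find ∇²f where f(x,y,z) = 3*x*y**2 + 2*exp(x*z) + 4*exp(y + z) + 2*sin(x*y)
2*x**2*exp(x*z) - 2*x**2*sin(x*y) + 6*x - 2*y**2*sin(x*y) + 2*z**2*exp(x*z) + 8*exp(y + z)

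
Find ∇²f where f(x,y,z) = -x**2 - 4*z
-2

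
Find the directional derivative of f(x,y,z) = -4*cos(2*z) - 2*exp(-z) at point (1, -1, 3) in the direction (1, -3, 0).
0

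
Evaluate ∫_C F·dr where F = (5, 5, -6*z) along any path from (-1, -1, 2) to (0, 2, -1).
29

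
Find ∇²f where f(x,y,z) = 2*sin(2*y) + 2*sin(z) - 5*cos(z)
-8*sin(2*y) - 2*sin(z) + 5*cos(z)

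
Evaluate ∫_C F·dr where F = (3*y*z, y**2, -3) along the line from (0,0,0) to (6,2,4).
116/3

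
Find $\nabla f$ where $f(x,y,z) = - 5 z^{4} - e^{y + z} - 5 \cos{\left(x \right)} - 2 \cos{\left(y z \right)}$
(5*sin(x), 2*z*sin(y*z) - exp(y + z), 2*y*sin(y*z) - 20*z**3 - exp(y + z))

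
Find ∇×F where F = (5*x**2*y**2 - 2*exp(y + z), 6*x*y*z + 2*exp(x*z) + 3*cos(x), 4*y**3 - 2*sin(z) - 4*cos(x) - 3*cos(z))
(-6*x*y - 2*x*exp(x*z) + 12*y**2, -2*exp(y + z) - 4*sin(x), -10*x**2*y + 6*y*z + 2*z*exp(x*z) + 2*exp(y + z) - 3*sin(x))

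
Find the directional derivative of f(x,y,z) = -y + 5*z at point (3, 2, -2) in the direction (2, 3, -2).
-13*sqrt(17)/17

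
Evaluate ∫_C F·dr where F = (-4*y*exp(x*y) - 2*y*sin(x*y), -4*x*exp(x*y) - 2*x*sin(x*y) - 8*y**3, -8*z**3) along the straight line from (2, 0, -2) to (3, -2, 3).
-160 - 4*exp(-6) + 2*cos(6)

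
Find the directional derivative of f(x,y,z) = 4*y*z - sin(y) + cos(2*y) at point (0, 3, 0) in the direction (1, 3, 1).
3*sqrt(11)*(-2*sin(6) - cos(3) + 4)/11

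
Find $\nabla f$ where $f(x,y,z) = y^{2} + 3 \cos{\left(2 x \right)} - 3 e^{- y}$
(-6*sin(2*x), 2*y + 3*exp(-y), 0)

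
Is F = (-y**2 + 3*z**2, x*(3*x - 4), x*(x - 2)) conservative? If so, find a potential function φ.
No, ∇×F = (0, -2*x + 6*z + 2, 6*x + 2*y - 4) ≠ 0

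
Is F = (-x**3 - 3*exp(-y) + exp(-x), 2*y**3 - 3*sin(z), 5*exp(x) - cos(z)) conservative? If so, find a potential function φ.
No, ∇×F = (3*cos(z), -5*exp(x), -3*exp(-y)) ≠ 0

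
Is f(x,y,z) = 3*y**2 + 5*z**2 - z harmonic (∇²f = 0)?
No, ∇²f = 16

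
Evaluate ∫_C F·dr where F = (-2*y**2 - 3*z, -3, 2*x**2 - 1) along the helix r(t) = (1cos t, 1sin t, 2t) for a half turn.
8/3 + 6*pi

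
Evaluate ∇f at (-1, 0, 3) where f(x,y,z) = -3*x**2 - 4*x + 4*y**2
(2, 0, 0)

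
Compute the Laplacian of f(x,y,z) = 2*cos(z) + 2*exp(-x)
-2*cos(z) + 2*exp(-x)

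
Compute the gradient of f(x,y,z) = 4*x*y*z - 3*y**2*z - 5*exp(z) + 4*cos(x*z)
(4*z*(y - sin(x*z)), 2*z*(2*x - 3*y), 4*x*y - 4*x*sin(x*z) - 3*y**2 - 5*exp(z))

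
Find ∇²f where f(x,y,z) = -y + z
0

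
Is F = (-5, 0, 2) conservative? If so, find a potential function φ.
Yes, F is conservative. φ = -5*x + 2*z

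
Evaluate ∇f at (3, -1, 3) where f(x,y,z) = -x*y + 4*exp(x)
(1 + 4*exp(3), -3, 0)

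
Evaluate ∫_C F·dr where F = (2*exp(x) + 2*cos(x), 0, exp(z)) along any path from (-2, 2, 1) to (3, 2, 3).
-E - 2*exp(-2) + 2*sin(3) + 2*sin(2) + 3*exp(3)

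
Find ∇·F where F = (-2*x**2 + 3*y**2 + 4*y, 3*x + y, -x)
1 - 4*x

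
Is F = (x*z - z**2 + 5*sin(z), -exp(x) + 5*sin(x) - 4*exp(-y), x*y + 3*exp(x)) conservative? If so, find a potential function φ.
No, ∇×F = (x, x - y - 2*z - 3*exp(x) + 5*cos(z), -exp(x) + 5*cos(x)) ≠ 0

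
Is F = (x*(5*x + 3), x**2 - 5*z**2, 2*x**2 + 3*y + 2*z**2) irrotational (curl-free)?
No, ∇×F = (10*z + 3, -4*x, 2*x)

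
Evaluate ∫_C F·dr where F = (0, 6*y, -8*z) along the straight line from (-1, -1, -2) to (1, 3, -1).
36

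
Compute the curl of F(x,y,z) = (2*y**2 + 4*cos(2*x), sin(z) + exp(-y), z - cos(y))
(sin(y) - cos(z), 0, -4*y)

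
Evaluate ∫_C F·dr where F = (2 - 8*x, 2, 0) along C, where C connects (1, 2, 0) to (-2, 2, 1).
-18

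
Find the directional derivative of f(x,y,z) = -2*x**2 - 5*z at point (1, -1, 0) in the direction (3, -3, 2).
-sqrt(22)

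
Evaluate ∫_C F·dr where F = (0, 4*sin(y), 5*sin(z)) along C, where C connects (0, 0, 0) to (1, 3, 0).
4 - 4*cos(3)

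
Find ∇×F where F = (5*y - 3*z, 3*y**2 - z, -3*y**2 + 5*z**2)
(1 - 6*y, -3, -5)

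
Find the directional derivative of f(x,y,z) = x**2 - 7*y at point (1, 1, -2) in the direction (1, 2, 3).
-6*sqrt(14)/7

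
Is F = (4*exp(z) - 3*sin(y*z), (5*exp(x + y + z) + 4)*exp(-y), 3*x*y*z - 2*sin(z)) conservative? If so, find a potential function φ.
No, ∇×F = (3*x*z - 5*exp(x + z), -3*y*z - 3*y*cos(y*z) + 4*exp(z), 3*z*cos(y*z) + 5*exp(x + z)) ≠ 0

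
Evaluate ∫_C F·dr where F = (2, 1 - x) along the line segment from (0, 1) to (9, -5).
39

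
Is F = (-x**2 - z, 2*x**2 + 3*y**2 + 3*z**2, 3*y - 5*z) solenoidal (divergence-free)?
No, ∇·F = -2*x + 6*y - 5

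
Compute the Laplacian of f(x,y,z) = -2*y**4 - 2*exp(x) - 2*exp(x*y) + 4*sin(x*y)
-2*x**2*exp(x*y) - 4*x**2*sin(x*y) - 2*y**2*exp(x*y) - 4*y**2*sin(x*y) - 24*y**2 - 2*exp(x)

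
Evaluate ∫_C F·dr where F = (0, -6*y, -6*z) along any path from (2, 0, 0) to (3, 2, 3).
-39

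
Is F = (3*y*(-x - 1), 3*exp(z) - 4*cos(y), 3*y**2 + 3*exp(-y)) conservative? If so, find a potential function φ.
No, ∇×F = (6*y - 3*exp(z) - 3*exp(-y), 0, 3*x + 3) ≠ 0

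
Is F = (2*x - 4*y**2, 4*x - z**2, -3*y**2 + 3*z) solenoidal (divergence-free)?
No, ∇·F = 5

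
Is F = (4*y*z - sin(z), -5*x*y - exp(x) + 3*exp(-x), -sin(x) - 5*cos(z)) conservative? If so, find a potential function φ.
No, ∇×F = (0, 4*y + cos(x) - cos(z), -5*y - 4*z - exp(x) - 3*exp(-x)) ≠ 0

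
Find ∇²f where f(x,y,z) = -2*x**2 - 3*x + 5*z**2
6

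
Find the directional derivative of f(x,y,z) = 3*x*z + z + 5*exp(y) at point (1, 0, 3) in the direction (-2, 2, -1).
-4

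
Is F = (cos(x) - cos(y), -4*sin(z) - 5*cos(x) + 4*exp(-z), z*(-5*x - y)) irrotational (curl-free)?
No, ∇×F = (-z + 4*cos(z) + 4*exp(-z), 5*z, 5*sin(x) - sin(y))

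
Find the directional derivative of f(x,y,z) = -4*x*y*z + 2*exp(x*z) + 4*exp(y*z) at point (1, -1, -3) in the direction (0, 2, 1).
2*sqrt(5)*(14*(1 - exp(3))*exp(3) + 1)*exp(-3)/5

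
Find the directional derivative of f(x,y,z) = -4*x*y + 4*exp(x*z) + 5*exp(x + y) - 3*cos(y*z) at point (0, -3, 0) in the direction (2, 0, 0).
5*exp(-3) + 12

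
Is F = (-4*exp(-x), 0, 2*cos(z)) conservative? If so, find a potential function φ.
Yes, F is conservative. φ = 2*sin(z) + 4*exp(-x)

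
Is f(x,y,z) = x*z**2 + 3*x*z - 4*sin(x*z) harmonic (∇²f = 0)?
No, ∇²f = 4*x**2*sin(x*z) + 2*x + 4*z**2*sin(x*z)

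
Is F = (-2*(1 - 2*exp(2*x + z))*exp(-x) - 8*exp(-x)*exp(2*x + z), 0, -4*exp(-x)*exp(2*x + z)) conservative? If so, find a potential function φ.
Yes, F is conservative. φ = 2*(1 - 2*exp(2*x + z))*exp(-x)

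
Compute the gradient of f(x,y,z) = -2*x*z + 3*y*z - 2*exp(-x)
(-2*z + 2*exp(-x), 3*z, -2*x + 3*y)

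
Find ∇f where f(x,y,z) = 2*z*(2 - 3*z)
(0, 0, 4 - 12*z)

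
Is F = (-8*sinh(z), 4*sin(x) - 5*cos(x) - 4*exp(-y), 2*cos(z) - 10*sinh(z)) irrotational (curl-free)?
No, ∇×F = (0, -8*cosh(z), 5*sin(x) + 4*cos(x))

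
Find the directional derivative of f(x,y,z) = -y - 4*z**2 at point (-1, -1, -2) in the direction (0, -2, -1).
-14*sqrt(5)/5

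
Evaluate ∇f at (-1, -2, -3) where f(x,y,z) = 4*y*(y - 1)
(0, -20, 0)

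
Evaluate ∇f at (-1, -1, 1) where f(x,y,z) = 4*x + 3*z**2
(4, 0, 6)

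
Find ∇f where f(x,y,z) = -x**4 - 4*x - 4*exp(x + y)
(-4*x**3 - 4*exp(x + y) - 4, -4*exp(x + y), 0)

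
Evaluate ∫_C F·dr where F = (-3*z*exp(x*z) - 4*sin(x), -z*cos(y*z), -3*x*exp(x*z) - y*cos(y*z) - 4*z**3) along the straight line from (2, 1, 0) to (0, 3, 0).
4 - 4*cos(2)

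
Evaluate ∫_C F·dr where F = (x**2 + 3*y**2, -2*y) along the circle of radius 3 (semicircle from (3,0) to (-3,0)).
-126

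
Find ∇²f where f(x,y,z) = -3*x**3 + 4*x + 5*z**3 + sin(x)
-18*x + 30*z - sin(x)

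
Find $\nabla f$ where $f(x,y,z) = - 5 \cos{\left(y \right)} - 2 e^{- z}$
(0, 5*sin(y), 2*exp(-z))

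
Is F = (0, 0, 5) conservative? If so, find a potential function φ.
Yes, F is conservative. φ = 5*z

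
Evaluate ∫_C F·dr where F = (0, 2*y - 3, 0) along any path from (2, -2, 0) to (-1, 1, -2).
-12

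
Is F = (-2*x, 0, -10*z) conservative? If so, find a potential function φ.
Yes, F is conservative. φ = -x**2 - 5*z**2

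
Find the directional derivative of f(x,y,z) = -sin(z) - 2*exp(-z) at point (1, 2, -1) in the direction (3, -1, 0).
0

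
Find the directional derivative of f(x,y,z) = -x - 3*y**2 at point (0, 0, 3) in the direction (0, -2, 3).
0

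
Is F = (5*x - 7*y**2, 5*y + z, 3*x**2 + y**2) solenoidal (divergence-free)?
No, ∇·F = 10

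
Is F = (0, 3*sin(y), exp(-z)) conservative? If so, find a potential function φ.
Yes, F is conservative. φ = -3*cos(y) - exp(-z)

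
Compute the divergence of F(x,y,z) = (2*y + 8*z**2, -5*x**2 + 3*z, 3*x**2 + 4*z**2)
8*z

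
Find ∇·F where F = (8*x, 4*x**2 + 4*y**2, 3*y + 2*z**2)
8*y + 4*z + 8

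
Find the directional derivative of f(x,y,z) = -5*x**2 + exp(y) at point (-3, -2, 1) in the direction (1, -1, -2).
sqrt(6)*(-1 + 30*exp(2))*exp(-2)/6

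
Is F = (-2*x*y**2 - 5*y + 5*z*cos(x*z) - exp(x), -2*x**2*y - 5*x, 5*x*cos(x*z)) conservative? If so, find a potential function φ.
Yes, F is conservative. φ = -x**2*y**2 - 5*x*y - exp(x) + 5*sin(x*z)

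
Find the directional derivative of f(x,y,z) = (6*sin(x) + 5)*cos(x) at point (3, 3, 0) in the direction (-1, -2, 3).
sqrt(14)*(-6*cos(6) + 5*sin(3))/14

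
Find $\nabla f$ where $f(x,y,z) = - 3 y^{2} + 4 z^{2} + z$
(0, -6*y, 8*z + 1)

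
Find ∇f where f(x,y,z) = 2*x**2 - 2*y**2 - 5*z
(4*x, -4*y, -5)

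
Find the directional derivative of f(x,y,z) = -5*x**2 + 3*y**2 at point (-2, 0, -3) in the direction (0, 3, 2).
0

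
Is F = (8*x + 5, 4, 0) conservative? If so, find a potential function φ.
Yes, F is conservative. φ = 4*x**2 + 5*x + 4*y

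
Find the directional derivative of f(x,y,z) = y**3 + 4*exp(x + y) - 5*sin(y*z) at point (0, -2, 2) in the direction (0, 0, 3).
10*cos(4)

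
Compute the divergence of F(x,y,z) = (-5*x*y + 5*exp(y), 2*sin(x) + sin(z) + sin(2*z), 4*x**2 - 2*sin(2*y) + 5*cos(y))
-5*y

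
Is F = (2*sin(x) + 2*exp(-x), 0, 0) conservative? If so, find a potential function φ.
Yes, F is conservative. φ = -2*cos(x) - 2*exp(-x)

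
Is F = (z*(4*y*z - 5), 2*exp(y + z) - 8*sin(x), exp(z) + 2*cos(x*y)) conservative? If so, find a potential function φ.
No, ∇×F = (-2*x*sin(x*y) - 2*exp(y + z), 8*y*z + 2*y*sin(x*y) - 5, -4*z**2 - 8*cos(x)) ≠ 0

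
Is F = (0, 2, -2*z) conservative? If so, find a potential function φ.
Yes, F is conservative. φ = 2*y - z**2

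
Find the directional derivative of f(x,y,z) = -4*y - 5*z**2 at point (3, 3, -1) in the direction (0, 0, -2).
-10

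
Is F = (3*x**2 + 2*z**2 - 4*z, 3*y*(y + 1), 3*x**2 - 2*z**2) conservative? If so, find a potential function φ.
No, ∇×F = (0, -6*x + 4*z - 4, 0) ≠ 0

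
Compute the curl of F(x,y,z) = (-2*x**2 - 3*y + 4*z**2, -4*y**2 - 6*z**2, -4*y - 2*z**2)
(12*z - 4, 8*z, 3)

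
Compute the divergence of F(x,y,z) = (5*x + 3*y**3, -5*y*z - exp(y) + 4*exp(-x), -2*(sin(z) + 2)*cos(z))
-5*z - exp(y) + 4*sin(z)**2 + 4*sin(z) + 3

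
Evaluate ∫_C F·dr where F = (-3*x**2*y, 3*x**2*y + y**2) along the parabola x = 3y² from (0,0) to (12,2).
-56104/21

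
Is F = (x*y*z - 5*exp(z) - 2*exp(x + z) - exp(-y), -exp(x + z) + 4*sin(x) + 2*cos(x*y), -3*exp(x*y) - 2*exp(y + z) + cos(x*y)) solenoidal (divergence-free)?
No, ∇·F = -2*x*sin(x*y) + y*z - 2*exp(x + z) - 2*exp(y + z)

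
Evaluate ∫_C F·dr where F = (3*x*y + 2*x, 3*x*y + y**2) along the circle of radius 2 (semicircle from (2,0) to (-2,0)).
16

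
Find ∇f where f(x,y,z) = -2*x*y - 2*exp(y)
(-2*y, -2*x - 2*exp(y), 0)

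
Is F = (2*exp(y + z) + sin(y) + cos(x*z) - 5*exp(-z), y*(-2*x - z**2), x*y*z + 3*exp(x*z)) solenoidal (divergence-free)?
No, ∇·F = x*y + 3*x*exp(x*z) - 2*x - z**2 - z*sin(x*z)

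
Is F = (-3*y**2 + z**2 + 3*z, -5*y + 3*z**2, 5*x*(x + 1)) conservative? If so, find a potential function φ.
No, ∇×F = (-6*z, -10*x + 2*z - 2, 6*y) ≠ 0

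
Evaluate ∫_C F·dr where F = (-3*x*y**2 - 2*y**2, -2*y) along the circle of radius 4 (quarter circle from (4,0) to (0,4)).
784/3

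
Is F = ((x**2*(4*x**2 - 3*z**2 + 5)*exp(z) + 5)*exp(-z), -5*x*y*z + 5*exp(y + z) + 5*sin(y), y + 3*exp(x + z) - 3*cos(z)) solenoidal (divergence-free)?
No, ∇·F = 16*x**3 - 6*x*z**2 - 5*x*z + 10*x + 3*exp(x + z) + 5*exp(y + z) + 3*sin(z) + 5*cos(y)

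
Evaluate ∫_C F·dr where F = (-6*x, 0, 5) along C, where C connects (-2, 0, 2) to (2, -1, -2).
-20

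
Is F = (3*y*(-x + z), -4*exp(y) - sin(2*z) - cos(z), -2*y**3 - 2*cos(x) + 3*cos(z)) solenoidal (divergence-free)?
No, ∇·F = -3*y - 4*exp(y) - 3*sin(z)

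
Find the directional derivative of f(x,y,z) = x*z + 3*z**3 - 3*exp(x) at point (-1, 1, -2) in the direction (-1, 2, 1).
sqrt(6)*(3 + 37*E)*exp(-1)/6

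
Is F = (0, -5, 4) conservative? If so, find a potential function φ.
Yes, F is conservative. φ = -5*y + 4*z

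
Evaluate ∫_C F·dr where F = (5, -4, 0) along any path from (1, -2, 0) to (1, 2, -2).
-16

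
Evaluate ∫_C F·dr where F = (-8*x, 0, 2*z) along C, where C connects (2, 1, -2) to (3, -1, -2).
-20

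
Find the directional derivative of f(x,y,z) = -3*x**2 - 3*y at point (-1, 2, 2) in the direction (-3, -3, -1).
-9*sqrt(19)/19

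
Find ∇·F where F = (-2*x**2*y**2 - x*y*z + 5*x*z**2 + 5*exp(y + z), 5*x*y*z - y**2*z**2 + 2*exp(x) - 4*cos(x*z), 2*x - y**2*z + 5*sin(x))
-4*x*y**2 + 5*x*z - y**2 - 2*y*z**2 - y*z + 5*z**2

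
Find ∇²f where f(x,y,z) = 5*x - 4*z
0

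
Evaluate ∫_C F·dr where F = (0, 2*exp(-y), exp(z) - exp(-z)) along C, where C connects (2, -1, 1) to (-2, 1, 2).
(-3*E + 1 + exp(3) + exp(4))*exp(-2)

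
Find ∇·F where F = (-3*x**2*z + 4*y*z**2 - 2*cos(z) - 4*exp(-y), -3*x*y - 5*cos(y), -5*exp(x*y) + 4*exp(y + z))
-6*x*z - 3*x + 4*exp(y + z) + 5*sin(y)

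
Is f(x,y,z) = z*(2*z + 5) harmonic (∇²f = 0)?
No, ∇²f = 4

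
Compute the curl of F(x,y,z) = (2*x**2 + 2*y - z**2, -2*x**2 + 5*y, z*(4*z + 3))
(0, -2*z, -4*x - 2)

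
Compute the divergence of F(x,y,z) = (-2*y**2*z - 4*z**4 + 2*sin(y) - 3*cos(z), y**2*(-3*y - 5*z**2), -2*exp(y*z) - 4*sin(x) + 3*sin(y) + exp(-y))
y*(-9*y - 10*z**2 - 2*exp(y*z))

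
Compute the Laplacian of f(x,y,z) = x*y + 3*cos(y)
-3*cos(y)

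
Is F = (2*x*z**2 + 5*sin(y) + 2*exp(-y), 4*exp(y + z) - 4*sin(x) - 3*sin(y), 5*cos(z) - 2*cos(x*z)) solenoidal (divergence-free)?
No, ∇·F = 2*x*sin(x*z) + 2*z**2 + 4*exp(y + z) - 5*sin(z) - 3*cos(y)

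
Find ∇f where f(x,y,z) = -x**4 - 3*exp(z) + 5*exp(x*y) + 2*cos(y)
(-4*x**3 + 5*y*exp(x*y), 5*x*exp(x*y) - 2*sin(y), -3*exp(z))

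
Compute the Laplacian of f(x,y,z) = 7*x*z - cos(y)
cos(y)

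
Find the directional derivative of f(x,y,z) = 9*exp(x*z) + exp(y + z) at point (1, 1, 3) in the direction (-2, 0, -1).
sqrt(5)*(-63 - E)*exp(3)/5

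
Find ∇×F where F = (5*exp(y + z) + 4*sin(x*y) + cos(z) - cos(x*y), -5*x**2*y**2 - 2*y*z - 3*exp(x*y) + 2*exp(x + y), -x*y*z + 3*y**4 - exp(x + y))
(-x*z + 12*y**3 + 2*y - exp(x + y), y*z + exp(x + y) + 5*exp(y + z) - sin(z), -10*x*y**2 - x*sin(x*y) - 4*x*cos(x*y) - 3*y*exp(x*y) + 2*exp(x + y) - 5*exp(y + z))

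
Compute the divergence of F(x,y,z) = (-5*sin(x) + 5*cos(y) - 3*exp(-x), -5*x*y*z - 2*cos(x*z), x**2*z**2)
2*x**2*z - 5*x*z - 5*cos(x) + 3*exp(-x)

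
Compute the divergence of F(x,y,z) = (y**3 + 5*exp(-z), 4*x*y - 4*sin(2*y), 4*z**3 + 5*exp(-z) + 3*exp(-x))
4*x + 12*z**2 - 8*cos(2*y) - 5*exp(-z)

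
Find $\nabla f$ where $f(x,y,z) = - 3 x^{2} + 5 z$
(-6*x, 0, 5)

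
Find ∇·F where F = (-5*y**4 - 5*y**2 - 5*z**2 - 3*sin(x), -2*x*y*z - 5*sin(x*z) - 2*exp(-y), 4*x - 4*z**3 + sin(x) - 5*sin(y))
-2*x*z - 12*z**2 - 3*cos(x) + 2*exp(-y)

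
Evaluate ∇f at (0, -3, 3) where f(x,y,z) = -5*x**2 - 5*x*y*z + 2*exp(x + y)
(2*exp(-3) + 45, 2*exp(-3), 0)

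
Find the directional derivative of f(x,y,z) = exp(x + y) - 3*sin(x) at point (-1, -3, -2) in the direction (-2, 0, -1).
2*sqrt(5)*(-1 + 3*exp(4)*cos(1))*exp(-4)/5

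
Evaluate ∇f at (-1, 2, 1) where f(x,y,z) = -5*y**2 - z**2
(0, -20, -2)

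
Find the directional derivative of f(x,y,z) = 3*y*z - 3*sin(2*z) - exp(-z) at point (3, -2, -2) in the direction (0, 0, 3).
-6 - 6*cos(4) + exp(2)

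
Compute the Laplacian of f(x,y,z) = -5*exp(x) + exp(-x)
-5*exp(x) + exp(-x)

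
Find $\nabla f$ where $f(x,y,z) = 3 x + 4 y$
(3, 4, 0)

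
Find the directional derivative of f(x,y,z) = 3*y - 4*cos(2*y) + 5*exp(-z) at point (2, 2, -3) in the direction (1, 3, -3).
3*sqrt(19)*(8*sin(4) + 3 + 5*exp(3))/19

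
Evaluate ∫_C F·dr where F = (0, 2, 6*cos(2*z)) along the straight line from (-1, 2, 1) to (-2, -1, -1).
-6 - 6*sin(2)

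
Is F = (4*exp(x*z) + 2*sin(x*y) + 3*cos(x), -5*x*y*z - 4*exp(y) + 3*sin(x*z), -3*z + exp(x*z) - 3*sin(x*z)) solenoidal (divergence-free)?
No, ∇·F = -5*x*z + x*exp(x*z) - 3*x*cos(x*z) + 2*y*cos(x*y) + 4*z*exp(x*z) - 4*exp(y) - 3*sin(x) - 3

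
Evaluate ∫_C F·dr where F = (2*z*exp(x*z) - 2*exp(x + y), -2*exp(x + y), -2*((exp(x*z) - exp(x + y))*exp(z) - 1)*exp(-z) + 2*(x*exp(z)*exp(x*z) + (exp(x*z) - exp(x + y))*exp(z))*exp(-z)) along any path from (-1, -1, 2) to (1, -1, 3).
-2 - 2*exp(-3) + 2*exp(-2) + 2*exp(3)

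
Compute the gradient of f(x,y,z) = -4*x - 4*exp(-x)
(-4 + 4*exp(-x), 0, 0)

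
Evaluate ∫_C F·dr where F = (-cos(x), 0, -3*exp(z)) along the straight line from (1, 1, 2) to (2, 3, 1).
-3*E - sin(2) + sin(1) + 3*exp(2)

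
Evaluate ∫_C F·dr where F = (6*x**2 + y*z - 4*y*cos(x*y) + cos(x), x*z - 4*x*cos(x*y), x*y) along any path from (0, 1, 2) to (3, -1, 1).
5*sin(3) + 51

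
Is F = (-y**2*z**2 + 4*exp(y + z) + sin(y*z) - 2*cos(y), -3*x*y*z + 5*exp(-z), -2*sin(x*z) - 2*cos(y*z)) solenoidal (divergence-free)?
No, ∇·F = -3*x*z - 2*x*cos(x*z) + 2*y*sin(y*z)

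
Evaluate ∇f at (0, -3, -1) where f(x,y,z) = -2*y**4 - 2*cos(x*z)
(0, 216, 0)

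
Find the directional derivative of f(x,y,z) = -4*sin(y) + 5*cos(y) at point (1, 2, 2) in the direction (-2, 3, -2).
-3*sqrt(17)*(4*cos(2) + 5*sin(2))/17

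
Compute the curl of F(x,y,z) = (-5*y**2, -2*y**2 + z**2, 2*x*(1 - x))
(-2*z, 4*x - 2, 10*y)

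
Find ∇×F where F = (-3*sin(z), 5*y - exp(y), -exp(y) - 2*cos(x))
(-exp(y), -2*sin(x) - 3*cos(z), 0)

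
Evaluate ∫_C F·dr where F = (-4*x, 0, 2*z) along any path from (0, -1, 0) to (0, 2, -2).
4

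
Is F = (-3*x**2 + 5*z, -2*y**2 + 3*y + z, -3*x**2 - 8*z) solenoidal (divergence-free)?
No, ∇·F = -6*x - 4*y - 5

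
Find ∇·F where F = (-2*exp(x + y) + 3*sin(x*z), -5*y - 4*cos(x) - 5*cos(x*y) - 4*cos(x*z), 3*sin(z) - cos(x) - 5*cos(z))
5*x*sin(x*y) + 3*z*cos(x*z) - 2*exp(x + y) + 5*sin(z) + 3*cos(z) - 5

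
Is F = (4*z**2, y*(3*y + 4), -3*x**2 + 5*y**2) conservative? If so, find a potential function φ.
No, ∇×F = (10*y, 6*x + 8*z, 0) ≠ 0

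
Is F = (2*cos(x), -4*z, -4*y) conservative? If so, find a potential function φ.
Yes, F is conservative. φ = -4*y*z + 2*sin(x)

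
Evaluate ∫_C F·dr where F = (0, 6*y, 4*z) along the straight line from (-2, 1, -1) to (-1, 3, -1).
24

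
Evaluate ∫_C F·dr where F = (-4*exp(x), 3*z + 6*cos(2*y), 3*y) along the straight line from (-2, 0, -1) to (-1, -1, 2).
-6 - 3*sin(2) - 4*exp(-1) + 4*exp(-2)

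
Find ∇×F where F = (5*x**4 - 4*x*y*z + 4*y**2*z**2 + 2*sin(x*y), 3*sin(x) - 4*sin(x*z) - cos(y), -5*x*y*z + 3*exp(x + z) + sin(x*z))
(x*(-5*z + 4*cos(x*z)), -4*x*y + 8*y**2*z + 5*y*z - z*cos(x*z) - 3*exp(x + z), 4*x*z - 2*x*cos(x*y) - 8*y*z**2 - 4*z*cos(x*z) + 3*cos(x))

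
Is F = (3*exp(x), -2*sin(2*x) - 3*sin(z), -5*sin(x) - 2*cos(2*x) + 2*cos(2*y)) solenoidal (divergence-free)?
No, ∇·F = 3*exp(x)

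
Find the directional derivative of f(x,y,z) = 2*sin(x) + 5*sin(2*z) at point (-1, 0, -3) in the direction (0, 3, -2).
-20*sqrt(13)*cos(6)/13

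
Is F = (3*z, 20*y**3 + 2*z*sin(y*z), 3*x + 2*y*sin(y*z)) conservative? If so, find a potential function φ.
Yes, F is conservative. φ = 3*x*z + 5*y**4 - 2*cos(y*z)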